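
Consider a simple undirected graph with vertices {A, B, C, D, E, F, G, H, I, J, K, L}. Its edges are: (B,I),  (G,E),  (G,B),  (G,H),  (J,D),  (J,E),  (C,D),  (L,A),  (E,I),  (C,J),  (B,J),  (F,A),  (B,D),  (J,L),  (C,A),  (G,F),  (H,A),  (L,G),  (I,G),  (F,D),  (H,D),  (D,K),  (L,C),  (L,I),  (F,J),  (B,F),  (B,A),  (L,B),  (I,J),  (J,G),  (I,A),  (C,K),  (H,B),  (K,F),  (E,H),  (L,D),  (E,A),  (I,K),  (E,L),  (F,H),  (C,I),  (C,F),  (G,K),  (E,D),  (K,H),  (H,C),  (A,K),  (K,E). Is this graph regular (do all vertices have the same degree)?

Yes

Degrees: A:8, B:8, C:8, D:8, E:8, F:8, G:8, H:8, I:8, J:8, K:8, L:8
Every vertex has degree 8, so the graph is 8-regular.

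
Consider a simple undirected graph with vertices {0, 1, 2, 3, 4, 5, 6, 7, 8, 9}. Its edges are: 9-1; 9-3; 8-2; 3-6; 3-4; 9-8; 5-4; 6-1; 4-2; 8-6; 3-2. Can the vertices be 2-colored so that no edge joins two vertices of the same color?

2-4-3-2 is an odd cycle (length 3), and a bipartite graph can contain only even cycles.

No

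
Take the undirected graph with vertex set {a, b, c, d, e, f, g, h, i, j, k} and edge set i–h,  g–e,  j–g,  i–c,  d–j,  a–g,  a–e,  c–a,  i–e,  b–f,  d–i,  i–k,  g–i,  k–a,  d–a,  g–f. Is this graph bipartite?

e-g-i-e is an odd cycle (length 3), and a bipartite graph can contain only even cycles.

No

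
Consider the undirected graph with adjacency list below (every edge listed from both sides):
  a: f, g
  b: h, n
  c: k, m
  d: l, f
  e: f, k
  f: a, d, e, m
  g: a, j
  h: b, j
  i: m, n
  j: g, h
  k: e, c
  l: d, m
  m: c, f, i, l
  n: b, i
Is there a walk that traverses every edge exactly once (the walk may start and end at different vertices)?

Degrees: a:2, b:2, c:2, d:2, e:2, f:4, g:2, h:2, i:2, j:2, k:2, l:2, m:4, n:2
Odd-degree vertices: none (0 total).
The non-isolated vertices are connected and exactly 0 have odd degree, so an Eulerian trail exists.

Yes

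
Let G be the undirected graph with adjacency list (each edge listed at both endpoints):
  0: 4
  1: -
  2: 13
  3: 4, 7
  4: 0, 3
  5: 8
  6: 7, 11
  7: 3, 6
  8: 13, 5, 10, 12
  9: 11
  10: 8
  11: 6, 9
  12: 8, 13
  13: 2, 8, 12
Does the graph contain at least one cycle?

The graph has 14 vertices, 12 edges, and 3 connected components.
One cycle is 13-8-12-13.

Yes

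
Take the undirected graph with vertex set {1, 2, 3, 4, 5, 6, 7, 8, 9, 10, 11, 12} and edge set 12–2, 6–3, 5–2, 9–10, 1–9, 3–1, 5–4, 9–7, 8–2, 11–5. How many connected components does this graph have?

Component: {1, 3, 6, 7, 9, 10}
Component: {2, 4, 5, 8, 11, 12}

2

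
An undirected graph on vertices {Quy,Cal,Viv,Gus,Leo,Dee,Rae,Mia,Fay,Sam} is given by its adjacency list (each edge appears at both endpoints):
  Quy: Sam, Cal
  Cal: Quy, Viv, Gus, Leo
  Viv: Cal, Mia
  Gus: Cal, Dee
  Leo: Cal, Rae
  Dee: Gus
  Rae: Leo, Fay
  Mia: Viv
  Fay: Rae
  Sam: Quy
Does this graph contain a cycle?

|V| = 10, |E| = 9, number of components = 1.
A forest on 10 vertices with 1 component has exactly 9 edges, which matches — so no cycle.

No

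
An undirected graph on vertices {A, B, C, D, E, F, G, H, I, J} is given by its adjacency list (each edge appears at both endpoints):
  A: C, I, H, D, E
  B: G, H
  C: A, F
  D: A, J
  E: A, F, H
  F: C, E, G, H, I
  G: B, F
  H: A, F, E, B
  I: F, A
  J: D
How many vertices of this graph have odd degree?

4

Degrees: A:5, B:2, C:2, D:2, E:3, F:5, G:2, H:4, I:2, J:1
Odd-degree vertices: A, E, F, J.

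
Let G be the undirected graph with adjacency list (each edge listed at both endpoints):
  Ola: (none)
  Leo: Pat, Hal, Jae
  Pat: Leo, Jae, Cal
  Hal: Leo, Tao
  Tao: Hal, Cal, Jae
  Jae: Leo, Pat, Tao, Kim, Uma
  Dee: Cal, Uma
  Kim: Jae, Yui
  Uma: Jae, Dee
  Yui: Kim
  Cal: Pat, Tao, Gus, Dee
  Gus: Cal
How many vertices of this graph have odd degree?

6

Degrees: Ola:0, Leo:3, Pat:3, Hal:2, Tao:3, Jae:5, Dee:2, Kim:2, Uma:2, Yui:1, Cal:4, Gus:1
Odd-degree vertices: Leo, Pat, Tao, Jae, Yui, Gus.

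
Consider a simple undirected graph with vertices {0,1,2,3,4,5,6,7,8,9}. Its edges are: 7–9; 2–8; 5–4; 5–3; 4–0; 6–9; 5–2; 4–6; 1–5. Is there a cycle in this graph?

No

The graph has 10 vertices, 9 edges, and 1 connected component.
A forest on 10 vertices with 1 component has exactly 9 edges, which matches — so no cycle.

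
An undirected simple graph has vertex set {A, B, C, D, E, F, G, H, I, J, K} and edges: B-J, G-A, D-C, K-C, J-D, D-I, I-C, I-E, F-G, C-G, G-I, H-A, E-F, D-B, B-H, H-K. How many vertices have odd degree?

Degrees: A:2, B:3, C:4, D:4, E:2, F:2, G:4, H:3, I:4, J:2, K:2
Odd-degree vertices: B, H.

2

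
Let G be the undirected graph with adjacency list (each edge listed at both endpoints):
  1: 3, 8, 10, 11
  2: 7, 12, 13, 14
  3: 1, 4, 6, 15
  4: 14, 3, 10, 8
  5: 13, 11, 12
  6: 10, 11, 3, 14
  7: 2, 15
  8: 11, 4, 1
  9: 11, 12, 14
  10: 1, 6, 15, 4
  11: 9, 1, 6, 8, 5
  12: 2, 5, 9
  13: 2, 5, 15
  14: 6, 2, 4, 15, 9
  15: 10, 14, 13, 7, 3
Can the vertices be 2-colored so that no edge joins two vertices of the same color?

The cycle 1-8-11-1 has length 3, which is odd, so the graph is not bipartite.

No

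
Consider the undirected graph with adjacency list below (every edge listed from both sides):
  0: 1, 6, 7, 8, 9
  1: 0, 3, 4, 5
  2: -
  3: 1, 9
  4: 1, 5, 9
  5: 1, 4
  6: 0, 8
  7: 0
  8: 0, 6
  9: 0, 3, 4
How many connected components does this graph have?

2

Component: {2}
Component: {0, 1, 3, 4, 5, 6, 7, 8, 9}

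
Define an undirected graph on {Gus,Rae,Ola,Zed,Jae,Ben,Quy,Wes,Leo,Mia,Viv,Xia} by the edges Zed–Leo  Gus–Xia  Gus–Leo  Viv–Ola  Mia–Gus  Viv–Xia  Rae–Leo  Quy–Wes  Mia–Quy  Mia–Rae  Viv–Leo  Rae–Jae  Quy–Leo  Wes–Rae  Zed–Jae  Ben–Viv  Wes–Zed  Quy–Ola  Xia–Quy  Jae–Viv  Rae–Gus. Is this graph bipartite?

No

The cycle Gus-Rae-Leo-Gus has length 3, which is odd, so the graph is not bipartite.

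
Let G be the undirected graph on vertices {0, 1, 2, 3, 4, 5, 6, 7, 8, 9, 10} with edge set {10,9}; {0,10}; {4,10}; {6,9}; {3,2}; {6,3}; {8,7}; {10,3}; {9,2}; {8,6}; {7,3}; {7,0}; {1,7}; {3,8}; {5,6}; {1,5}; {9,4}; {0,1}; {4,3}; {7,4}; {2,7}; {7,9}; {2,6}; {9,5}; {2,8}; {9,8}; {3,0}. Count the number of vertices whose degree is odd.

Degrees: 0:4, 1:3, 2:5, 3:7, 4:4, 5:3, 6:5, 7:7, 8:5, 9:7, 10:4
Odd-degree vertices: 1, 2, 3, 5, 6, 7, 8, 9.

8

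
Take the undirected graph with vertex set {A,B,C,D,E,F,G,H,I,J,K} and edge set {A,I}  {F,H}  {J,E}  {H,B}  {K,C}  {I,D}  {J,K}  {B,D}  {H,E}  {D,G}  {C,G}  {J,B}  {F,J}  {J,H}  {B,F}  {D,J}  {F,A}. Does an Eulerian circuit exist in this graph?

Degrees: A:2, B:4, C:2, D:4, E:2, F:4, G:2, H:4, I:2, J:6, K:2
All degrees are even and the non-isolated vertices are connected — an Eulerian circuit exists.

Yes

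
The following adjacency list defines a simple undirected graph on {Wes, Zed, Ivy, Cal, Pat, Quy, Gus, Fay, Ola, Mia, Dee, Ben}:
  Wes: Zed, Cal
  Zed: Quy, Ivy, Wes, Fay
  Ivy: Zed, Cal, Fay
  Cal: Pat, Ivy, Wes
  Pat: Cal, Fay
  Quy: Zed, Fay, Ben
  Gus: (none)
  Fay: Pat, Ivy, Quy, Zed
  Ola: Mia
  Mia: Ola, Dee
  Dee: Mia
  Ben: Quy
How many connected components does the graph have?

3

Component: {Gus}
Component: {Ola, Mia, Dee}
Component: {Wes, Zed, Ivy, Cal, Pat, Quy, Fay, Ben}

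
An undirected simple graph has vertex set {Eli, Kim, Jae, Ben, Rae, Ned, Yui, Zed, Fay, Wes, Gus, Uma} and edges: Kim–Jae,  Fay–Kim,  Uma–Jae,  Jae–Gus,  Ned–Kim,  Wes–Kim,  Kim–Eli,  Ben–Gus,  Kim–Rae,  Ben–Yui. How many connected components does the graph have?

2

Component: {Zed}
Component: {Eli, Kim, Jae, Ben, Rae, Ned, Yui, Fay, Wes, Gus, Uma}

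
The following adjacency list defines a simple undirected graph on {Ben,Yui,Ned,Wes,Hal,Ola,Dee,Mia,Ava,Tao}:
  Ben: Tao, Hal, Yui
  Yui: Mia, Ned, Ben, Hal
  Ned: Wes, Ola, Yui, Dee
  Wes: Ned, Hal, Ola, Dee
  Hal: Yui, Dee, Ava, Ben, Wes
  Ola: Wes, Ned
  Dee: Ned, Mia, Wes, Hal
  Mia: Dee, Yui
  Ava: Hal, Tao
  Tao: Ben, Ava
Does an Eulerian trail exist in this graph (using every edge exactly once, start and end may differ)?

Yes

Degrees: Ben:3, Yui:4, Ned:4, Wes:4, Hal:5, Ola:2, Dee:4, Mia:2, Ava:2, Tao:2
Odd-degree vertices: Ben, Hal (2 total).
With 2 odd-degree vertices and all edges in one connected piece, an Eulerian trail exists (from Ben to Hal).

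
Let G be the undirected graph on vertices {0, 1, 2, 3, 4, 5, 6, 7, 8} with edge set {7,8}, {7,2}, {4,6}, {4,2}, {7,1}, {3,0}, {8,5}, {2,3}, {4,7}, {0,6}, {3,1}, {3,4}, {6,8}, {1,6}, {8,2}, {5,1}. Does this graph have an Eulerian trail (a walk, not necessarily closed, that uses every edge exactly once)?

Yes

Degrees: 0:2, 1:4, 2:4, 3:4, 4:4, 5:2, 6:4, 7:4, 8:4
Odd-degree vertices: none (0 total).
With 0 odd-degree vertices and all edges in one connected piece, an Eulerian trail exists.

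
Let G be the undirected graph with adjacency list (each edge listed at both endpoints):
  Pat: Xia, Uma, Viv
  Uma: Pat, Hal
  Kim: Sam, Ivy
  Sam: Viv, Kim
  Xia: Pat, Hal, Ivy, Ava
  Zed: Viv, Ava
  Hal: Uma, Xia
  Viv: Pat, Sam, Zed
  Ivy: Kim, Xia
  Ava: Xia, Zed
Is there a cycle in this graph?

|V| = 10, |E| = 12, number of components = 1.
Since 12 > 10 - 1, a cycle must exist; for instance Pat-Xia-Hal-Uma-Pat.

Yes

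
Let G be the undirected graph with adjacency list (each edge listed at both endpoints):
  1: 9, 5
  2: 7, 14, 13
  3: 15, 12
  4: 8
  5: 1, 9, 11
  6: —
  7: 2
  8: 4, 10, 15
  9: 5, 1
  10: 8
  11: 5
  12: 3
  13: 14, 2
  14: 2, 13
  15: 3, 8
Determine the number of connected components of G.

Component: {6}
Component: {1, 5, 9, 11}
Component: {2, 7, 13, 14}
Component: {3, 4, 8, 10, 12, 15}

4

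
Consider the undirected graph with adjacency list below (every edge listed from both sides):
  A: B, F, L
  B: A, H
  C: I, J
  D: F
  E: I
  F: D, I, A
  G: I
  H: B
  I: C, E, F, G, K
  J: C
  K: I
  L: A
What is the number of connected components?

Component: {A, B, C, D, E, F, G, H, I, J, K, L}

1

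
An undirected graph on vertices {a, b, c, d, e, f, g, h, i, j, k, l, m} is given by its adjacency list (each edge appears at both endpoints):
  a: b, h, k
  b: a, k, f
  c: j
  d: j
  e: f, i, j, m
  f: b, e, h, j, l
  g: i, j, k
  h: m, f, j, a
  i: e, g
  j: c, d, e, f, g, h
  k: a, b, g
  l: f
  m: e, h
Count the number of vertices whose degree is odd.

8

Degrees: a:3, b:3, c:1, d:1, e:4, f:5, g:3, h:4, i:2, j:6, k:3, l:1, m:2
Odd-degree vertices: a, b, c, d, f, g, k, l.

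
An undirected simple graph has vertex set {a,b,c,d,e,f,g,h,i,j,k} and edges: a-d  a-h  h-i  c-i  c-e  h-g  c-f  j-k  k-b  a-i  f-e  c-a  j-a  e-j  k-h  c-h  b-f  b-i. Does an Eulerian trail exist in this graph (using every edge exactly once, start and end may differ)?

No

Degrees: a:5, b:3, c:5, d:1, e:3, f:3, g:1, h:5, i:4, j:3, k:3
Odd-degree vertices: a, b, c, d, e, f, g, h, j, k (10 total).
An Eulerian trail requires 0 or 2 odd-degree vertices; here there are 10.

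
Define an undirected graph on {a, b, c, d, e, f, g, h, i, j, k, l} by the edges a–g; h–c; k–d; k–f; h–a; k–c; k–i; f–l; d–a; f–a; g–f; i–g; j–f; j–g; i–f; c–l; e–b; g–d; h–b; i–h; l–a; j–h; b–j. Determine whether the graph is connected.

Starting from a and exploring outward reaches every vertex (a, f, h, d, l, g, j, k, i, c, b, e); the graph is connected.

Yes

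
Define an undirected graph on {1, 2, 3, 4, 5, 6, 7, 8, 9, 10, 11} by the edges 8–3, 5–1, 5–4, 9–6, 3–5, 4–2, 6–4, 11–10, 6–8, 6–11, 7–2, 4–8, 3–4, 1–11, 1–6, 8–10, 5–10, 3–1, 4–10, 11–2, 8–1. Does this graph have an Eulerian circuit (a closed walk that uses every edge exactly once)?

Degrees: 1:5, 2:3, 3:4, 4:6, 5:4, 6:5, 7:1, 8:5, 9:1, 10:4, 11:4
1, 2, 6, 7, 8, 9 have odd degree; an Eulerian circuit needs every degree to be even, so none exists.

No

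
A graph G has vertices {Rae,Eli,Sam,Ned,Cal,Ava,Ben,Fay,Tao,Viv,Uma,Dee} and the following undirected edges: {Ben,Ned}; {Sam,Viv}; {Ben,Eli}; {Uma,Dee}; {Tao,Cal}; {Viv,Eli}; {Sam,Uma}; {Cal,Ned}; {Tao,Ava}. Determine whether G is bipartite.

Yes

A valid 2-coloring puts {Rae, Cal, Ava, Ben, Fay, Viv, Uma} on one side and {Eli, Sam, Ned, Tao, Dee} on the other; every edge crosses between the two sides.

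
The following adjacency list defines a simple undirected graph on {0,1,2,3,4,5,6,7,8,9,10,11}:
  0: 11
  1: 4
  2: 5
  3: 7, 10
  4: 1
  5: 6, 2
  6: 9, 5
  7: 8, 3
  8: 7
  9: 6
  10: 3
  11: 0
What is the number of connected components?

4

Component: {0, 11}
Component: {1, 4}
Component: {2, 5, 6, 9}
Component: {3, 7, 8, 10}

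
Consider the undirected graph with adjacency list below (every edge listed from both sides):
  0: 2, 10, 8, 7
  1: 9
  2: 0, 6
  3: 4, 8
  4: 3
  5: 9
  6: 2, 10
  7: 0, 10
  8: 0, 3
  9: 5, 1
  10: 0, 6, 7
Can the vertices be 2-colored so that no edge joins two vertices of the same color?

No

7-0-10-7 is an odd cycle (length 3), and a bipartite graph can contain only even cycles.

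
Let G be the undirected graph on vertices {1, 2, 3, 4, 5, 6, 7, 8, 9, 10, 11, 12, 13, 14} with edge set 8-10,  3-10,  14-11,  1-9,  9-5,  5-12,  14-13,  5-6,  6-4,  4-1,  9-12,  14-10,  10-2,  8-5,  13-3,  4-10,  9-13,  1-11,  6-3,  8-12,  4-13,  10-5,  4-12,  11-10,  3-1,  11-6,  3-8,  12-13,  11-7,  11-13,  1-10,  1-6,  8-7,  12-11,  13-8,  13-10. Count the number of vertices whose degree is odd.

Degrees: 1:6, 2:1, 3:5, 4:5, 5:5, 6:5, 7:2, 8:6, 9:4, 10:9, 11:7, 12:6, 13:8, 14:3
Odd-degree vertices: 2, 3, 4, 5, 6, 10, 11, 14.

8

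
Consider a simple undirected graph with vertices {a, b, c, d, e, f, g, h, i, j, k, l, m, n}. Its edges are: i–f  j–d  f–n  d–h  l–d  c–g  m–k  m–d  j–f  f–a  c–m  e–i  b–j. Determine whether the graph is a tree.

The graph has 14 vertices and 13 edges.
It is connected with exactly 13 edges, hence acyclic — it is a tree.

Yes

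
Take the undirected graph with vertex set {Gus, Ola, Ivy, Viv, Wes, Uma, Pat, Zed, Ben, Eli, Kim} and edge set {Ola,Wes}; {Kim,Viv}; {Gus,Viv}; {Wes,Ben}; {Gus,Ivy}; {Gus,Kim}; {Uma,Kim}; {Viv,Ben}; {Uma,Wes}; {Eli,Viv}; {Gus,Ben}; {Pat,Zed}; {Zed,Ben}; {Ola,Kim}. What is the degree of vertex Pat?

Neighbors of Pat: Zed.

1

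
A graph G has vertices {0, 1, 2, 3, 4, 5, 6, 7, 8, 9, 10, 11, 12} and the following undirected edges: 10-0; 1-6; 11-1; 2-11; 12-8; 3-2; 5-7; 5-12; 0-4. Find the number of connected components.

4

Component: {9}
Component: {0, 4, 10}
Component: {5, 7, 8, 12}
Component: {1, 2, 3, 6, 11}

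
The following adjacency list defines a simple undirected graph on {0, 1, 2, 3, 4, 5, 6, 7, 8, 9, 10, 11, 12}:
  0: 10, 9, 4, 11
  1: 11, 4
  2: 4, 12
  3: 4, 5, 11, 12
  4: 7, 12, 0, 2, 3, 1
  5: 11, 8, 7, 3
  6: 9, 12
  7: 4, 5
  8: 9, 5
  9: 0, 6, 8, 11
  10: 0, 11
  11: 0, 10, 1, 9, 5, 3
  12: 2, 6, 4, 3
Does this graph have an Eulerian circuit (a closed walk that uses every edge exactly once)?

Yes

Degrees: 0:4, 1:2, 2:2, 3:4, 4:6, 5:4, 6:2, 7:2, 8:2, 9:4, 10:2, 11:6, 12:4
Every vertex has even degree and the edges form a single connected piece, so an Eulerian circuit exists.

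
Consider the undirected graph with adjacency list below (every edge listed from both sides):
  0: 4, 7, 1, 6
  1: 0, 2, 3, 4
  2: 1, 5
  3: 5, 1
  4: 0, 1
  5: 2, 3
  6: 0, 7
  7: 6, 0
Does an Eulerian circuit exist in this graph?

Yes

Degrees: 0:4, 1:4, 2:2, 3:2, 4:2, 5:2, 6:2, 7:2
All degrees are even and the non-isolated vertices are connected — an Eulerian circuit exists.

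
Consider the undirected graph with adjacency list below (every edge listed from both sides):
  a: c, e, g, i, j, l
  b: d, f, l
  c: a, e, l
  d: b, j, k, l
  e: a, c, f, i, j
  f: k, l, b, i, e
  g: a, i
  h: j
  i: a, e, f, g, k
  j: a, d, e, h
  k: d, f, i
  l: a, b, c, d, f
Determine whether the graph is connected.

Yes

Starting from a and exploring outward reaches every vertex (a, j, l, g, c, e, i, h, d, f, b, k); the graph is connected.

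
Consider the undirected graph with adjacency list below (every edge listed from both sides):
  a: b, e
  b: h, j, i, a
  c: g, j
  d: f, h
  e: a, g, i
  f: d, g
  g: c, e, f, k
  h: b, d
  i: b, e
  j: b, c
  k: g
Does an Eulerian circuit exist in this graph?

Degrees: a:2, b:4, c:2, d:2, e:3, f:2, g:4, h:2, i:2, j:2, k:1
e, k have odd degree; an Eulerian circuit needs every degree to be even, so none exists.

No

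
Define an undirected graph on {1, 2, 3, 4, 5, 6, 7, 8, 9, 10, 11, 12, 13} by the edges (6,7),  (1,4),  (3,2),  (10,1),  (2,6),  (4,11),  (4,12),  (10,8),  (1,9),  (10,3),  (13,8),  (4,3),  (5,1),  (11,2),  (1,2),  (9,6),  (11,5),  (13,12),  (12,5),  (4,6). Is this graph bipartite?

A valid 2-coloring puts {2, 4, 5, 7, 9, 10, 13} on one side and {1, 3, 6, 8, 11, 12} on the other; every edge crosses between the two sides.

Yes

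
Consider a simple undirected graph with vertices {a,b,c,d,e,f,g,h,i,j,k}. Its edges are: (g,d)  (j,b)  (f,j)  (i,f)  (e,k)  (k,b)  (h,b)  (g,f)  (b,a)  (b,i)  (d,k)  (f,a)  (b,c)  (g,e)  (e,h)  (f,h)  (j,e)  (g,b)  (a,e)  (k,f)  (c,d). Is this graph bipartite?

Yes

A valid 2-coloring puts {b, d, e, f} on one side and {a, c, g, h, i, j, k} on the other; every edge crosses between the two sides.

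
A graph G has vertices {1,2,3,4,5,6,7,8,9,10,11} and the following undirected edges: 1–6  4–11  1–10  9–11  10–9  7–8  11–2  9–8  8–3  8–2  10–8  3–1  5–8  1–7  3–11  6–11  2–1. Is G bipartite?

No

The cycle 9-8-10-9 has length 3, which is odd, so the graph is not bipartite.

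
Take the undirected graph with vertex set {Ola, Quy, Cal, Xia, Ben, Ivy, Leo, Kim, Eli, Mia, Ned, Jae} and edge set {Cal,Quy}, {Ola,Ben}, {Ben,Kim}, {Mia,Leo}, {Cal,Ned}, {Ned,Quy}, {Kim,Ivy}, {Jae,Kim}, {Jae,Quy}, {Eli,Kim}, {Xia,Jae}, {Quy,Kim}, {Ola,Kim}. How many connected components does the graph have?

2

Component: {Leo, Mia}
Component: {Ola, Quy, Cal, Xia, Ben, Ivy, Kim, Eli, Ned, Jae}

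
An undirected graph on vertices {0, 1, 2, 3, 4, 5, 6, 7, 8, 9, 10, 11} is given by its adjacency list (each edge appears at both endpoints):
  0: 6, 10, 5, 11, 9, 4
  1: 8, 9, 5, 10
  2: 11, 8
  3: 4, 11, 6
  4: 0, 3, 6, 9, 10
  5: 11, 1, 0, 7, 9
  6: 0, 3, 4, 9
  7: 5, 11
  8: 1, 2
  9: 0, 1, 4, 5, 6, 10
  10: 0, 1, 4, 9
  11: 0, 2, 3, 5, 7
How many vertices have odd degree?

4

Degrees: 0:6, 1:4, 2:2, 3:3, 4:5, 5:5, 6:4, 7:2, 8:2, 9:6, 10:4, 11:5
Odd-degree vertices: 3, 4, 5, 11.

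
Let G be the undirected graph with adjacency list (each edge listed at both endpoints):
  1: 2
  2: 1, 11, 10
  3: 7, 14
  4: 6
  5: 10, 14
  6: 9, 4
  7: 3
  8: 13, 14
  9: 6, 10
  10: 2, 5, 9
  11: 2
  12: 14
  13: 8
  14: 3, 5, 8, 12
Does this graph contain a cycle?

The graph has 14 vertices, 13 edges, and 1 connected component.
Since 13 = 14 - 1, the graph is a forest and contains no cycle.

No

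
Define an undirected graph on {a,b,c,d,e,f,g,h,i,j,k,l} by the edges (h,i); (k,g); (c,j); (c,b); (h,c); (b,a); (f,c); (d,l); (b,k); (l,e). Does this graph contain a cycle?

No

|V| = 12, |E| = 10, number of components = 2.
A forest on 12 vertices with 2 components has exactly 10 edges, which matches — so no cycle.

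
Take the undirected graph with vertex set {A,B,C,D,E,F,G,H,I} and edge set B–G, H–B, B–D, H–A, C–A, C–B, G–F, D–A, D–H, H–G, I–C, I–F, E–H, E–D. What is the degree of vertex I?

Neighbors of I: C, F.

2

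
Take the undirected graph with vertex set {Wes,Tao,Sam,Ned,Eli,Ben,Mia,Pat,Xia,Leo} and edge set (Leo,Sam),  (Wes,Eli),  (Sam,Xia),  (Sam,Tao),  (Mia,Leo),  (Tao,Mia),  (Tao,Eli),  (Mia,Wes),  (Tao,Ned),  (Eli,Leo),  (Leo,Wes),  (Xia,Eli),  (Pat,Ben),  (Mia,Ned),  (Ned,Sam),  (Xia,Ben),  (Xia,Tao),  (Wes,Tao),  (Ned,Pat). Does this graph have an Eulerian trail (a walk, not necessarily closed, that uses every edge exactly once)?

Yes

Degrees: Wes:4, Tao:6, Sam:4, Ned:4, Eli:4, Ben:2, Mia:4, Pat:2, Xia:4, Leo:4
Odd-degree vertices: none (0 total).
The non-isolated vertices are connected and exactly 0 have odd degree, so an Eulerian trail exists.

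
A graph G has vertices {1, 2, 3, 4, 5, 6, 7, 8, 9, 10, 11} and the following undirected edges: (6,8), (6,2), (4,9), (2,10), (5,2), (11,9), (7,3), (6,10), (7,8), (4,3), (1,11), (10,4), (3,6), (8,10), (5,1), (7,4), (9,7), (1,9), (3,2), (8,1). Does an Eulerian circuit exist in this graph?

Yes

Degrees: 1:4, 2:4, 3:4, 4:4, 5:2, 6:4, 7:4, 8:4, 9:4, 10:4, 11:2
Every vertex has even degree and the edges form a single connected piece, so an Eulerian circuit exists.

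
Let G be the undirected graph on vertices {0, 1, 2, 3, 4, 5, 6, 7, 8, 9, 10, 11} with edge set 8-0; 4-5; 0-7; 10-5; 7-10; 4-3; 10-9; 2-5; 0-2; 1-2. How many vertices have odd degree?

Degrees: 0:3, 1:1, 2:3, 3:1, 4:2, 5:3, 6:0, 7:2, 8:1, 9:1, 10:3, 11:0
Odd-degree vertices: 0, 1, 2, 3, 5, 8, 9, 10.

8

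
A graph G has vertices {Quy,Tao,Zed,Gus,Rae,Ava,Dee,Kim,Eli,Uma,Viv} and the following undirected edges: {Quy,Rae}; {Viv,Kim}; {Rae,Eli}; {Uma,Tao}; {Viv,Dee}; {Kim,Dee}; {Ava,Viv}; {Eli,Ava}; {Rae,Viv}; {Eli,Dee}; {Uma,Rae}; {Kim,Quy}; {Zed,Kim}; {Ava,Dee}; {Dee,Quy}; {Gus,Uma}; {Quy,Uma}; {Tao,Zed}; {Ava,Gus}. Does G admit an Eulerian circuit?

No

Degrees: Quy:4, Tao:2, Zed:2, Gus:2, Rae:4, Ava:4, Dee:5, Kim:4, Eli:3, Uma:4, Viv:4
Dee, Eli have odd degree; an Eulerian circuit needs every degree to be even, so none exists.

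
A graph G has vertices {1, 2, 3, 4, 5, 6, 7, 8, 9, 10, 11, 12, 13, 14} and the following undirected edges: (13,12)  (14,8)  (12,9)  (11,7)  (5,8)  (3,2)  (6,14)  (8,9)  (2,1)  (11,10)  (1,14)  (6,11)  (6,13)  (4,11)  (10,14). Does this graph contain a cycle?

Yes

The graph has 14 vertices, 15 edges, and 1 connected component.
Since 15 > 14 - 1, a cycle must exist; for instance 14-8-9-12-13-6-14.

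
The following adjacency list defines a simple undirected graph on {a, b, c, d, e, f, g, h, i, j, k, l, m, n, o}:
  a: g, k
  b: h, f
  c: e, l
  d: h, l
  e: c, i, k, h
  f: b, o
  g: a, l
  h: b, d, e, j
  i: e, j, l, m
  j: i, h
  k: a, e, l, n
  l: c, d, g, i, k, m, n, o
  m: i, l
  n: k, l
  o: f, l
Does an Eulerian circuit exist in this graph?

Yes

Degrees: a:2, b:2, c:2, d:2, e:4, f:2, g:2, h:4, i:4, j:2, k:4, l:8, m:2, n:2, o:2
Every vertex has even degree and the edges form a single connected piece, so an Eulerian circuit exists.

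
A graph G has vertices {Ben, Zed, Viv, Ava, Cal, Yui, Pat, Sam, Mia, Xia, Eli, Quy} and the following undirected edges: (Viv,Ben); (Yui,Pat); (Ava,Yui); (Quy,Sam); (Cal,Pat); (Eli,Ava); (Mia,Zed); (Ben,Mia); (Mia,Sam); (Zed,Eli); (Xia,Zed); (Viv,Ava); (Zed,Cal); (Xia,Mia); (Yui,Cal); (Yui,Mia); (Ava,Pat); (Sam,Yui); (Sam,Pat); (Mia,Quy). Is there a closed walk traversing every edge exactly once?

No

Degrees: Ben:2, Zed:4, Viv:2, Ava:4, Cal:3, Yui:5, Pat:4, Sam:4, Mia:6, Xia:2, Eli:2, Quy:2
Cal, Yui have odd degree; an Eulerian circuit needs every degree to be even, so none exists.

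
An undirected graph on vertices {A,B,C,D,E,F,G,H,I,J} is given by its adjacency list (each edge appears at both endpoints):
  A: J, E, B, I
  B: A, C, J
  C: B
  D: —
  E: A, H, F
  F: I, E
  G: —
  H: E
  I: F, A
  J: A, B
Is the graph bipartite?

No

B-A-J-B is an odd cycle (length 3), and a bipartite graph can contain only even cycles.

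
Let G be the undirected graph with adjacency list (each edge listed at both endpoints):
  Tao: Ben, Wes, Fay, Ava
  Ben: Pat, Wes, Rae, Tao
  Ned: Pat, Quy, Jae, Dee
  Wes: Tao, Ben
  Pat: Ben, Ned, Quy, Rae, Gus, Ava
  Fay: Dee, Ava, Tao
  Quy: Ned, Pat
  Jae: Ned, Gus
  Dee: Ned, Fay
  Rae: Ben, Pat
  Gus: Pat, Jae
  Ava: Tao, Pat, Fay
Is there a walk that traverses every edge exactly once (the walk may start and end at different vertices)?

Degrees: Tao:4, Ben:4, Ned:4, Wes:2, Pat:6, Fay:3, Quy:2, Jae:2, Dee:2, Rae:2, Gus:2, Ava:3
Odd-degree vertices: Fay, Ava (2 total).
With 2 odd-degree vertices and all edges in one connected piece, an Eulerian trail exists (from Fay to Ava).

Yes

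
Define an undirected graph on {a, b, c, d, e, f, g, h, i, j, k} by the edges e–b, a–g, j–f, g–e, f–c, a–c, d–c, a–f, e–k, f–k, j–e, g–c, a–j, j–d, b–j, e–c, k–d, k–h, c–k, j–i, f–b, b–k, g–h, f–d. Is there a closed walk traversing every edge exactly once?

No

Degrees: a:4, b:4, c:6, d:4, e:5, f:6, g:4, h:2, i:1, j:6, k:6
e, i have odd degree; an Eulerian circuit needs every degree to be even, so none exists.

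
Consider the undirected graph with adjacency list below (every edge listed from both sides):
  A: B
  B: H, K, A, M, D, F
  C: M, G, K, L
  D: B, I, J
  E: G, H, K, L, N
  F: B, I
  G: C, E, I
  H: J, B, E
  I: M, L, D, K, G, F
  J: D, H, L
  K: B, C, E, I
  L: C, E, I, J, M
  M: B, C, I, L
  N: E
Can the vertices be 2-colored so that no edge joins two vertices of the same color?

The cycle L-M-C-L has length 3, which is odd, so the graph is not bipartite.

No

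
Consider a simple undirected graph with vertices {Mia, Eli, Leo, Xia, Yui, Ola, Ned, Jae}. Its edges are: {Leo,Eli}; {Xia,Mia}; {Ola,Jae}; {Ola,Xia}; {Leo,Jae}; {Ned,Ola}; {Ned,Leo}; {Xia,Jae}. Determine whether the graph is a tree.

No

The graph has 8 vertices and 8 edges.
It splits into 2 components, so it cannot be a tree.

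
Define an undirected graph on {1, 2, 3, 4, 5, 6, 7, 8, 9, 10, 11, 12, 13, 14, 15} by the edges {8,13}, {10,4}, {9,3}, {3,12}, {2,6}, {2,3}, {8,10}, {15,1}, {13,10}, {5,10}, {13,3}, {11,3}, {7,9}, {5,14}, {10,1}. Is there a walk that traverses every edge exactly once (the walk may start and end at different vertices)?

Degrees: 1:2, 2:2, 3:5, 4:1, 5:2, 6:1, 7:1, 8:2, 9:2, 10:5, 11:1, 12:1, 13:3, 14:1, 15:1
Odd-degree vertices: 3, 4, 6, 7, 10, 11, 12, 13, 14, 15 (10 total).
With 10 odd-degree vertices (more than two), no single trail can use every edge.

No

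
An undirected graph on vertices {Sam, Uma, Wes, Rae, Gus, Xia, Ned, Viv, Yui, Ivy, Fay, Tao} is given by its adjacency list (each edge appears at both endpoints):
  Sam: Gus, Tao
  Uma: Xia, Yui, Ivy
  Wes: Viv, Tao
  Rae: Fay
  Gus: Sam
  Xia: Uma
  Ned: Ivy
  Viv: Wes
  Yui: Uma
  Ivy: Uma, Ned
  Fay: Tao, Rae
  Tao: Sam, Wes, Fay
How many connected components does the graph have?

Component: {Uma, Xia, Ned, Yui, Ivy}
Component: {Sam, Wes, Rae, Gus, Viv, Fay, Tao}

2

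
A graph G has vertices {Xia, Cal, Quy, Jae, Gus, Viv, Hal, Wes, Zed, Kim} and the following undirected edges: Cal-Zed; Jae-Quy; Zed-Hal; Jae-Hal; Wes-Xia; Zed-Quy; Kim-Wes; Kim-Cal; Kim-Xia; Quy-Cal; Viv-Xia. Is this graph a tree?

No

|V| = 10, |E| = 11.
It is not connected, so it is not a tree.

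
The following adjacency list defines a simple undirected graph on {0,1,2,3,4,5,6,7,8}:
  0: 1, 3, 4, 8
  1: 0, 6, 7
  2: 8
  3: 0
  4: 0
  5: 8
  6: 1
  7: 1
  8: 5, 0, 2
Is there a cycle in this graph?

No

|V| = 9, |E| = 8, number of components = 1.
Since 8 = 9 - 1, the graph is a forest and contains no cycle.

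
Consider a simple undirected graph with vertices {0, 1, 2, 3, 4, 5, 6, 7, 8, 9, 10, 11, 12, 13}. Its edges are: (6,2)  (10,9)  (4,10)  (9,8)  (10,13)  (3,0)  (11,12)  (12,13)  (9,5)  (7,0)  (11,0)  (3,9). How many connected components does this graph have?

3

Component: {1}
Component: {2, 6}
Component: {0, 3, 4, 5, 7, 8, 9, 10, 11, 12, 13}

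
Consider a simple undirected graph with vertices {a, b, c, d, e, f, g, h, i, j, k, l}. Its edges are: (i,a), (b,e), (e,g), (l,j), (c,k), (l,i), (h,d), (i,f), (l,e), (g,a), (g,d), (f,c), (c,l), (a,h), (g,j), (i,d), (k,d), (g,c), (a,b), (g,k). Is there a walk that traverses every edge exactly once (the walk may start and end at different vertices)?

Degrees: a:4, b:2, c:4, d:4, e:3, f:2, g:6, h:2, i:4, j:2, k:3, l:4
Odd-degree vertices: e, k (2 total).
With 2 odd-degree vertices and all edges in one connected piece, an Eulerian trail exists (from e to k).

Yes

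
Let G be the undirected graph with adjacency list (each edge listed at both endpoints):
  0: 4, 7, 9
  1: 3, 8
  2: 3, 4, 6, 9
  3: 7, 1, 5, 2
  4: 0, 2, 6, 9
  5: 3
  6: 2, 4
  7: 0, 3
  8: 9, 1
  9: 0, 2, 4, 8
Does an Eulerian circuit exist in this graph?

Degrees: 0:3, 1:2, 2:4, 3:4, 4:4, 5:1, 6:2, 7:2, 8:2, 9:4
0, 5 have odd degree; an Eulerian circuit needs every degree to be even, so none exists.

No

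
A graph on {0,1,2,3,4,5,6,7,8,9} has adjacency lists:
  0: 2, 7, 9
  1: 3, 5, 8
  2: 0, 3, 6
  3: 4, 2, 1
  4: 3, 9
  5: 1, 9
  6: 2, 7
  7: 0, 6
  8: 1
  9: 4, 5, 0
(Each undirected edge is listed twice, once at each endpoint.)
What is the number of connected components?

1

Component: {0, 1, 2, 3, 4, 5, 6, 7, 8, 9}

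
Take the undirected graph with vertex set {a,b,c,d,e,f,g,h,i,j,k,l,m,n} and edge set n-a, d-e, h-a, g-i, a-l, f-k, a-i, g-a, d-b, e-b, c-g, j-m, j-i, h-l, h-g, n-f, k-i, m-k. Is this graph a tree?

No

The graph has 14 vertices and 18 edges.
It splits into 2 components, so it cannot be a tree.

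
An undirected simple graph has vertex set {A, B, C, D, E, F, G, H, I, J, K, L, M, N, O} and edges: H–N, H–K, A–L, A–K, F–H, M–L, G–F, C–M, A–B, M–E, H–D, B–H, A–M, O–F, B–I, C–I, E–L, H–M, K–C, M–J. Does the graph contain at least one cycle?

Yes

The graph has 15 vertices, 20 edges, and 1 connected component.
Since 20 > 15 - 1, a cycle must exist; for instance A-M-H-K-A.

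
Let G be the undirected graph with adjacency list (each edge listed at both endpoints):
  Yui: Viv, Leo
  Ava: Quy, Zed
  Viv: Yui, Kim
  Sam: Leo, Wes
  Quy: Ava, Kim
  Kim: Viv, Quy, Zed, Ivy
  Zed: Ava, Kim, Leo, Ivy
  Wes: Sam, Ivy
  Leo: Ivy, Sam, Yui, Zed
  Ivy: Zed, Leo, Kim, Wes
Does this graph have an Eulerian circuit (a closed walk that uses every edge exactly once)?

Degrees: Yui:2, Ava:2, Viv:2, Sam:2, Quy:2, Kim:4, Zed:4, Wes:2, Leo:4, Ivy:4
Every vertex has even degree and the edges form a single connected piece, so an Eulerian circuit exists.

Yes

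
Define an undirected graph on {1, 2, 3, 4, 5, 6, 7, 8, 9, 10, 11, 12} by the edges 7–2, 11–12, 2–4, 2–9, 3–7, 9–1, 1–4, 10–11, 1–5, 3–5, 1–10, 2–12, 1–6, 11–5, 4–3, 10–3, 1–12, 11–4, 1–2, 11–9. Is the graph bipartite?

The cycle 1-2-12-1 has length 3, which is odd, so the graph is not bipartite.

No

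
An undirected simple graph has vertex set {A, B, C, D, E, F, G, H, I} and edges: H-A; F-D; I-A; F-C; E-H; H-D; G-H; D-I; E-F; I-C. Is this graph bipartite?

A valid 2-coloring puts {B, F, H, I} on one side and {A, C, D, E, G} on the other; every edge crosses between the two sides.

Yes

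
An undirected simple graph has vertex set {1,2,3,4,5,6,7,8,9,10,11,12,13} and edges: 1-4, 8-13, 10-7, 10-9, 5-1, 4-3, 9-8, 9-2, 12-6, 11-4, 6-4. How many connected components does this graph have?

2

Component: {2, 7, 8, 9, 10, 13}
Component: {1, 3, 4, 5, 6, 11, 12}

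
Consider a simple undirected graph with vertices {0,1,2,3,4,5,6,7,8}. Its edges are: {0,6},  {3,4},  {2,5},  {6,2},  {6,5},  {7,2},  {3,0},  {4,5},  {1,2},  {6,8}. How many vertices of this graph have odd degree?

4

Degrees: 0:2, 1:1, 2:4, 3:2, 4:2, 5:3, 6:4, 7:1, 8:1
Odd-degree vertices: 1, 5, 7, 8.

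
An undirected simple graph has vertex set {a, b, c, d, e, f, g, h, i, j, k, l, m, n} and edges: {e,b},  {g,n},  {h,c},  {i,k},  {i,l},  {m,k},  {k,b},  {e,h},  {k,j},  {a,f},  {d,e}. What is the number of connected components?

Component: {a, f}
Component: {g, n}
Component: {b, c, d, e, h, i, j, k, l, m}

3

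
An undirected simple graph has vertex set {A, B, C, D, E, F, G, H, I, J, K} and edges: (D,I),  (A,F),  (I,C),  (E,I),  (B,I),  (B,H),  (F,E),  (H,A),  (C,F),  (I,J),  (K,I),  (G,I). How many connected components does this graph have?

1

Component: {A, B, C, D, E, F, G, H, I, J, K}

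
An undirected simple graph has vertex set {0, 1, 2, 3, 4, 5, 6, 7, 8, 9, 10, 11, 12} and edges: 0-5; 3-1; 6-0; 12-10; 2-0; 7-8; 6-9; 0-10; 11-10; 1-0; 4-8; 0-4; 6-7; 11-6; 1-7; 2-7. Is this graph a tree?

The graph has 13 vertices and 16 edges.
A tree on 13 vertices has exactly 12 edges; this graph has 16, so it contains a cycle and is not a tree.

No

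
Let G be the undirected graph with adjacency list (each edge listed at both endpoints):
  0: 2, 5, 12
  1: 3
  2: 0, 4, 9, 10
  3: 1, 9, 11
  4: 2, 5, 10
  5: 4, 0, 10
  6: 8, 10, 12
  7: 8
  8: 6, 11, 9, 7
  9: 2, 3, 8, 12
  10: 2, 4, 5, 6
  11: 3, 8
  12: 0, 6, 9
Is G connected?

Yes

Starting from 0 and exploring outward reaches every vertex (0, 2, 5, 12, 10, 9, 4, 6, 3, 8, 1, 11, 7); the graph is connected.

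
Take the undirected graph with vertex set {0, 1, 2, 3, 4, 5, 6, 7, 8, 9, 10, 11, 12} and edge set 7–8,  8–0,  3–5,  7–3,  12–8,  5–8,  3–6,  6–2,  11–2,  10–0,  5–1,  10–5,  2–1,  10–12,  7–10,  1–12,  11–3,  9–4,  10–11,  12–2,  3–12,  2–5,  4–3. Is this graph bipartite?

No

2-1-12-2 is an odd cycle (length 3), and a bipartite graph can contain only even cycles.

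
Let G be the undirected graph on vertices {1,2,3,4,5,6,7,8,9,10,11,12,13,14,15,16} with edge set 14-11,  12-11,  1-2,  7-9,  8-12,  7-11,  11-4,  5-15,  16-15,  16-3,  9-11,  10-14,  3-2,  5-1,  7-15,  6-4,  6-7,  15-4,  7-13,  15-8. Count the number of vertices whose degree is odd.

6

Degrees: 1:2, 2:2, 3:2, 4:3, 5:2, 6:2, 7:5, 8:2, 9:2, 10:1, 11:5, 12:2, 13:1, 14:2, 15:5, 16:2
Odd-degree vertices: 4, 7, 10, 11, 13, 15.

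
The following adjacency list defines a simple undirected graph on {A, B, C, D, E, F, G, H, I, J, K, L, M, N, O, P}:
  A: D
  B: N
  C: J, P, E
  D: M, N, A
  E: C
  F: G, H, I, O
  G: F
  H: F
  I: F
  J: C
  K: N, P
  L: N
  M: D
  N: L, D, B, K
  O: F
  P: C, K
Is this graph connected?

Component: {F, G, H, I, O}
Component: {A, B, C, D, E, J, K, L, M, N, P}
No edge joins these 2 groups, so the graph is disconnected.

No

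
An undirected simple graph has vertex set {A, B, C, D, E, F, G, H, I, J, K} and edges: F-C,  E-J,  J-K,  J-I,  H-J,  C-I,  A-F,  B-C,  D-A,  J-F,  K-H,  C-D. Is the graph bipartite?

No

J-H-K-J is an odd cycle (length 3), and a bipartite graph can contain only even cycles.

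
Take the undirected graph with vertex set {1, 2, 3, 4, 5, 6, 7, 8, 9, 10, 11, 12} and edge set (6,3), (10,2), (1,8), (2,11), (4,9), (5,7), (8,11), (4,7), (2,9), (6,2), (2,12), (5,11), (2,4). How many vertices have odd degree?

6

Degrees: 1:1, 2:6, 3:1, 4:3, 5:2, 6:2, 7:2, 8:2, 9:2, 10:1, 11:3, 12:1
Odd-degree vertices: 1, 3, 4, 10, 11, 12.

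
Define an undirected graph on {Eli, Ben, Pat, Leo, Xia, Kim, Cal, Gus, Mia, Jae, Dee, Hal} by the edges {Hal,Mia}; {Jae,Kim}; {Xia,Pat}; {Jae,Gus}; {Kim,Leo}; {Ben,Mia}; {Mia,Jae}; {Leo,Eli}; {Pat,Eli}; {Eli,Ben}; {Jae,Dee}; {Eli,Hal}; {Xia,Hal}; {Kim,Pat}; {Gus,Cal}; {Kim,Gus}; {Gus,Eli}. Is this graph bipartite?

No

Kim-Gus-Jae-Kim is an odd cycle (length 3), and a bipartite graph can contain only even cycles.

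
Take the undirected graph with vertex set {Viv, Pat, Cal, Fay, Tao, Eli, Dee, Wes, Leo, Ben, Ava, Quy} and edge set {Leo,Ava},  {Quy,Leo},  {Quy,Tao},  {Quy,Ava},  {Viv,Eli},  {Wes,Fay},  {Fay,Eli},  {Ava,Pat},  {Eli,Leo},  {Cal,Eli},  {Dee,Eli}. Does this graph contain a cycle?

Yes

|V| = 12, |E| = 11, number of components = 2.
Since 11 > 12 - 2, a cycle must exist; for instance Leo-Quy-Ava-Leo.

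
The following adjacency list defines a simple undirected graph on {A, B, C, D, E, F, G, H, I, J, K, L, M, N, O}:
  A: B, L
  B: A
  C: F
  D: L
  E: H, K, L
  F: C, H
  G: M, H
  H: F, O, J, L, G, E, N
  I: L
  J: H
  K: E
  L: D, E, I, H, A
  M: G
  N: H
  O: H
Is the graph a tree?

The graph has 15 vertices and 15 edges.
A tree on 15 vertices has exactly 14 edges; this graph has 15, so it contains a cycle and is not a tree.

No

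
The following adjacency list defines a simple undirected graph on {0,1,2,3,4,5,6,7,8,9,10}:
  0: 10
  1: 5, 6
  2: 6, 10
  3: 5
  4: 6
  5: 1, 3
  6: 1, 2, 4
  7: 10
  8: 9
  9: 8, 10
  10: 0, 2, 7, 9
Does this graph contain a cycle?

The graph has 11 vertices, 10 edges, and 1 connected component.
Since 10 = 11 - 1, the graph is a forest and contains no cycle.

No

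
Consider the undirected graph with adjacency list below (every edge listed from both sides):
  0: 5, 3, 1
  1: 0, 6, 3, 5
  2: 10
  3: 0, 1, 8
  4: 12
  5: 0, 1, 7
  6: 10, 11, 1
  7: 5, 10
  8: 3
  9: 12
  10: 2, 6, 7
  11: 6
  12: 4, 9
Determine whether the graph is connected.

No

Component: {4, 9, 12}
Component: {0, 1, 2, 3, 5, 6, 7, 8, 10, 11}
No edge joins these 2 groups, so the graph is disconnected.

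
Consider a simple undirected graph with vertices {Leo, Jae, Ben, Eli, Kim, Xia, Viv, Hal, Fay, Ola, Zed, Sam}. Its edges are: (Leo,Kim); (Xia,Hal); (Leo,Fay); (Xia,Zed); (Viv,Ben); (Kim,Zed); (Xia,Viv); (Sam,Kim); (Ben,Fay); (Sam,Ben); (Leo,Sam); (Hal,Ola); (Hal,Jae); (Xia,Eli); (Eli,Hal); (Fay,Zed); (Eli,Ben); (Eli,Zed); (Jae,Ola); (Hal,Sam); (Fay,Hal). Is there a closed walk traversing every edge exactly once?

No

Degrees: Leo:3, Jae:2, Ben:4, Eli:4, Kim:3, Xia:4, Viv:2, Hal:6, Fay:4, Ola:2, Zed:4, Sam:4
Leo, Kim have odd degree; an Eulerian circuit needs every degree to be even, so none exists.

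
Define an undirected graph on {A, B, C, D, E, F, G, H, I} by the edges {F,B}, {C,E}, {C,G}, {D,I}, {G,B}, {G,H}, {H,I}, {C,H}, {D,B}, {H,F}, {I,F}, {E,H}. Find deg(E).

2

Neighbors of E: C, H.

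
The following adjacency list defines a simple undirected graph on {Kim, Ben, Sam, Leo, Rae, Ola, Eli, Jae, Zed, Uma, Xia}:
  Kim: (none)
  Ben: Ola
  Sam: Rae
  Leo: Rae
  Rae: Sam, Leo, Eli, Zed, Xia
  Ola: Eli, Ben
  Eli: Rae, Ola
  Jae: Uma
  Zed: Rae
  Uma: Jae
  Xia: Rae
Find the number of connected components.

3

Component: {Kim}
Component: {Jae, Uma}
Component: {Ben, Sam, Leo, Rae, Ola, Eli, Zed, Xia}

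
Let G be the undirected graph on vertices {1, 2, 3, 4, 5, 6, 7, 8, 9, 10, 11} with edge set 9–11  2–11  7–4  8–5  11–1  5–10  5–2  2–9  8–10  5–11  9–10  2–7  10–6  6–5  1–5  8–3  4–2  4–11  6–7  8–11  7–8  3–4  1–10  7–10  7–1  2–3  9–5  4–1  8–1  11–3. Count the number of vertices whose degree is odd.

Degrees: 1:6, 2:6, 3:4, 4:5, 5:7, 6:3, 7:6, 8:6, 9:4, 10:6, 11:7
Odd-degree vertices: 4, 5, 6, 11.

4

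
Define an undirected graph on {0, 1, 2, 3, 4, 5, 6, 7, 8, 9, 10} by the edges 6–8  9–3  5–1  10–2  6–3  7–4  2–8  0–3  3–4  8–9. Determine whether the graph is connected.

No

Component: {1, 5}
Component: {0, 2, 3, 4, 6, 7, 8, 9, 10}
There are 2 separate components, so the graph is not connected.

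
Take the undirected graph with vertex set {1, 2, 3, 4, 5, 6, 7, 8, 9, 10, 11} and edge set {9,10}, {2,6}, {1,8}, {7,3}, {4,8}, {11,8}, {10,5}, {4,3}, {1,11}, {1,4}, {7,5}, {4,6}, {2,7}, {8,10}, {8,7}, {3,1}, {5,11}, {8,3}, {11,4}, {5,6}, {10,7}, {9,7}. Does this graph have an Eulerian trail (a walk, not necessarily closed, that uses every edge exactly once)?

Yes

Degrees: 1:4, 2:2, 3:4, 4:5, 5:4, 6:3, 7:6, 8:6, 9:2, 10:4, 11:4
Odd-degree vertices: 4, 6 (2 total).
The non-isolated vertices are connected and exactly 2 have odd degree, so an Eulerian trail exists (from 4 to 6).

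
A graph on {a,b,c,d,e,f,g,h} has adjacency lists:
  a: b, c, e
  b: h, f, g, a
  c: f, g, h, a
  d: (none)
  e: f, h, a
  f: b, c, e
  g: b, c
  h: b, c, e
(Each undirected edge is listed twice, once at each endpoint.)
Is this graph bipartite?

Partition the vertices as {b, c, d, e} vs {a, f, g, h}. Each listed edge has one endpoint in each part, so the graph is bipartite.

Yes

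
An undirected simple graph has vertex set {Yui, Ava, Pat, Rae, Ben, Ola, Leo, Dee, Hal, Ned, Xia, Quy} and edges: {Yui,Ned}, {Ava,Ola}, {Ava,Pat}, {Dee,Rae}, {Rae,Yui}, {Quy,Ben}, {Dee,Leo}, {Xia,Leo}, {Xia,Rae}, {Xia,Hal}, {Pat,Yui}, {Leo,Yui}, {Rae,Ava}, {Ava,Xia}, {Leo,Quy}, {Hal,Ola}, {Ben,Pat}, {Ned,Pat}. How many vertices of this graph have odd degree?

Degrees: Yui:4, Ava:4, Pat:4, Rae:4, Ben:2, Ola:2, Leo:4, Dee:2, Hal:2, Ned:2, Xia:4, Quy:2
Odd-degree vertices: none.

0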